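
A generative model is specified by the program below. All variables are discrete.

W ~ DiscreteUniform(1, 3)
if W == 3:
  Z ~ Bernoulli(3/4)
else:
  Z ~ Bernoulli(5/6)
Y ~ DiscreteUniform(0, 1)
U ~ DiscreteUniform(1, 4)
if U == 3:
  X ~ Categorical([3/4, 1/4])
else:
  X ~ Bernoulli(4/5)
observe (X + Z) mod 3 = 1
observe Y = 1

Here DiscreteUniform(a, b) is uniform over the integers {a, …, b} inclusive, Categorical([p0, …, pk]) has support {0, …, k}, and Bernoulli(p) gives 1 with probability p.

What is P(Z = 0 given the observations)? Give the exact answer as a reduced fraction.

P(Z = 0 | obs) = 371/1154

Enumerate traces; 24 have nonzero weight after conditioning:
  (W=1, Z=0, Y=1, U=1, X=1) weight 1/180
  (W=1, Z=0, Y=1, U=2, X=1) weight 1/180
  (W=1, Z=0, Y=1, U=3, X=1) weight 1/576
  (W=1, Z=0, Y=1, U=4, X=1) weight 1/180
  (W=1, Z=1, Y=1, U=1, X=0) weight 1/144
  (W=1, Z=1, Y=1, U=2, X=0) weight 1/144
  (W=1, Z=1, Y=1, U=3, X=0) weight 5/192
  (W=1, Z=1, Y=1, U=4, X=0) weight 1/144
  … 16 more
Group by Z:
  weight(Z=0) = 371/5760
  weight(Z=1) = 87/640
Total weight = 371/5760 + 87/640 = 577/2880
P(Z=0 | obs) = 371/5760 / 577/2880 = 371/1154
P(Z=1 | obs) = 87/640 / 577/2880 = 783/1154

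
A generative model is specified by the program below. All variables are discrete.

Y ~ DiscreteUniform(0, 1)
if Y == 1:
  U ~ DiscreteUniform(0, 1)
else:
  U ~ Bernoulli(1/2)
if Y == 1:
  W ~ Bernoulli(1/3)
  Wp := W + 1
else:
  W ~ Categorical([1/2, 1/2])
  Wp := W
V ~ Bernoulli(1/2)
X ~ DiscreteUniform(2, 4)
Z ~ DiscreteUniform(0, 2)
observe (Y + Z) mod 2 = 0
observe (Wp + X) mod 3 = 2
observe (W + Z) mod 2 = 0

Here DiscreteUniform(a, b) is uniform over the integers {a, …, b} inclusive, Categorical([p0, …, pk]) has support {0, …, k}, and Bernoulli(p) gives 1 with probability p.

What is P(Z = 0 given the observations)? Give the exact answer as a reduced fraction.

P(Z = 0 | obs) = 3/8

Enumerate traces; 12 have nonzero weight after conditioning:
  (Y=0, U=0, W=0, V=0, X=2, Z=0) weight 1/144
  (Y=0, U=0, W=0, V=0, X=2, Z=2) weight 1/144
  (Y=0, U=0, W=0, V=1, X=2, Z=0) weight 1/144
  (Y=0, U=0, W=0, V=1, X=2, Z=2) weight 1/144
  (Y=0, U=1, W=0, V=0, X=2, Z=0) weight 1/144
  (Y=0, U=1, W=0, V=0, X=2, Z=2) weight 1/144
  (Y=0, U=1, W=0, V=1, X=2, Z=0) weight 1/144
  (Y=0, U=1, W=0, V=1, X=2, Z=2) weight 1/144
  (Y=1, U=0, W=1, V=0, X=3, Z=1) weight 1/216
  … 3 more
Group by Z:
  weight(Z=0) = 1/36
  weight(Z=1) = 1/54
  weight(Z=2) = 1/36
Total weight = 1/36 + 1/54 + 1/36 = 2/27
P(Z=0 | obs) = 1/36 / 2/27 = 3/8
P(Z=1 | obs) = 1/54 / 2/27 = 1/4
P(Z=2 | obs) = 1/36 / 2/27 = 3/8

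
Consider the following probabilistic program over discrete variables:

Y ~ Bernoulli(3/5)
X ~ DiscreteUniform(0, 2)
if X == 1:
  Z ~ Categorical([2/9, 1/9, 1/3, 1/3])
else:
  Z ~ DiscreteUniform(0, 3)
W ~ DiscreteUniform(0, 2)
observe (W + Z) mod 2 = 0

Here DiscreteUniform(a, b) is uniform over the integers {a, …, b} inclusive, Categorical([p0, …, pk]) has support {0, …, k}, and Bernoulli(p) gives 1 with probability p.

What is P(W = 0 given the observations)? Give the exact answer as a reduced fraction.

P(W = 0 | obs) = 14/41

Enumerate traces; 36 have nonzero weight after conditioning:
  (Y=0, X=0, Z=0, W=0) weight 1/90
  (Y=0, X=0, Z=0, W=2) weight 1/90
  (Y=0, X=0, Z=1, W=1) weight 1/90
  (Y=0, X=0, Z=2, W=0) weight 1/90
  (Y=0, X=0, Z=2, W=2) weight 1/90
  (Y=0, X=0, Z=3, W=1) weight 1/90
  (Y=0, X=1, Z=0, W=0) weight 4/405
  (Y=0, X=1, Z=0, W=2) weight 4/405
  … 28 more
Group by W:
  weight(W=0) = 14/81
  weight(W=1) = 13/81
  weight(W=2) = 14/81
Total weight = 14/81 + 13/81 + 14/81 = 41/81
P(W=0 | obs) = 14/81 / 41/81 = 14/41
P(W=1 | obs) = 13/81 / 41/81 = 13/41
P(W=2 | obs) = 14/81 / 41/81 = 14/41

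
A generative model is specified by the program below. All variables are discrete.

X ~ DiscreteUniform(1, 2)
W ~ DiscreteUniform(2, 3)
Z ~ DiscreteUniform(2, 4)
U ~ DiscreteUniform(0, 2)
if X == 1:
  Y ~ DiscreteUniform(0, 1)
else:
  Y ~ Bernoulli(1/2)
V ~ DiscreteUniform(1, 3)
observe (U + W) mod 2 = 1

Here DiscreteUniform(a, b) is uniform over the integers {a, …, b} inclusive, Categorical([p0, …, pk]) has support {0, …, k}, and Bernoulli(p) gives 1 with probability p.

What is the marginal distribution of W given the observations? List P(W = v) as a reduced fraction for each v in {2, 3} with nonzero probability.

P(W=2) = 1/3, P(W=3) = 2/3

Enumerate traces; 108 have nonzero weight after conditioning:
  (X=1, W=2, Z=2, U=1, Y=0, V=1) weight 1/216
  (X=1, W=2, Z=2, U=1, Y=0, V=2) weight 1/216
  (X=1, W=2, Z=2, U=1, Y=0, V=3) weight 1/216
  (X=1, W=2, Z=2, U=1, Y=1, V=1) weight 1/216
  (X=1, W=2, Z=2, U=1, Y=1, V=2) weight 1/216
  (X=1, W=2, Z=2, U=1, Y=1, V=3) weight 1/216
  (X=1, W=2, Z=3, U=1, Y=0, V=1) weight 1/216
  (X=1, W=2, Z=3, U=1, Y=0, V=2) weight 1/216
  (X=1, W=3, Z=2, U=0, Y=0, V=1) weight 1/216
  … 99 more
Group by W:
  weight(W=2) = 1/6
  weight(W=3) = 1/3
Total weight = 1/6 + 1/3 = 1/2
P(W=2 | obs) = 1/6 / 1/2 = 1/3
P(W=3 | obs) = 1/3 / 1/2 = 2/3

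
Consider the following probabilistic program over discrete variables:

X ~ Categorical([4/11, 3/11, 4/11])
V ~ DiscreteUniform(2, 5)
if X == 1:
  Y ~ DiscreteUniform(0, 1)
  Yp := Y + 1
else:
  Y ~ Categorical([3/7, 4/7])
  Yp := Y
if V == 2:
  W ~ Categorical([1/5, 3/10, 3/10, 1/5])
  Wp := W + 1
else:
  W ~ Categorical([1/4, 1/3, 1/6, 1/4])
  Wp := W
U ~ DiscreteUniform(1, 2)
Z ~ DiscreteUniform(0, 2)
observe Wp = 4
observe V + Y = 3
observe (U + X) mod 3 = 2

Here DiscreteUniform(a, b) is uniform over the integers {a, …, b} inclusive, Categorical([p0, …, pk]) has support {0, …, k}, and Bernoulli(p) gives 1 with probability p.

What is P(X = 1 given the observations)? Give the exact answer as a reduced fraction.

P(X = 1 | obs) = 21/53

Enumerate traces; 6 have nonzero weight after conditioning:
  (X=0, V=2, Y=1, W=3, U=2, Z=0) weight 2/1155
  (X=0, V=2, Y=1, W=3, U=2, Z=1) weight 2/1155
  (X=0, V=2, Y=1, W=3, U=2, Z=2) weight 2/1155
  (X=1, V=2, Y=1, W=3, U=1, Z=0) weight 1/880
  (X=1, V=2, Y=1, W=3, U=1, Z=1) weight 1/880
  (X=1, V=2, Y=1, W=3, U=1, Z=2) weight 1/880
Group by X:
  weight(X=0) = 2/385
  weight(X=1) = 3/880
Total weight = 2/385 + 3/880 = 53/6160
P(X=0 | obs) = 2/385 / 53/6160 = 32/53
P(X=1 | obs) = 3/880 / 53/6160 = 21/53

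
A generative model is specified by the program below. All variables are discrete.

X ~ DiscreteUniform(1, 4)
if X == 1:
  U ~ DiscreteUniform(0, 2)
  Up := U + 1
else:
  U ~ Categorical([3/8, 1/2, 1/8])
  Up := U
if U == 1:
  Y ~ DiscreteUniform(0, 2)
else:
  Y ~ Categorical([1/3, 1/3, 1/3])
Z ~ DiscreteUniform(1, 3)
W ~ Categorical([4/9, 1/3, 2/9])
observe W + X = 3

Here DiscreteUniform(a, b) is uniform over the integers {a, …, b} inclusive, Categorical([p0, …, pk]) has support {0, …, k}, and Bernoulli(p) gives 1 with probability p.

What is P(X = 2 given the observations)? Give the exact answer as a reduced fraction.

Enumerate traces; 81 have nonzero weight after conditioning:
  (X=1, U=0, Y=0, Z=1, W=2) weight 1/486
  (X=1, U=0, Y=0, Z=2, W=2) weight 1/486
  (X=1, U=0, Y=0, Z=3, W=2) weight 1/486
  (X=1, U=0, Y=1, Z=1, W=2) weight 1/486
  (X=1, U=0, Y=1, Z=2, W=2) weight 1/486
  (X=1, U=0, Y=1, Z=3, W=2) weight 1/486
  (X=1, U=0, Y=2, Z=1, W=2) weight 1/486
  (X=1, U=0, Y=2, Z=2, W=2) weight 1/486
  (X=2, U=0, Y=0, Z=1, W=1) weight 1/288
  (X=3, U=0, Y=0, Z=1, W=0) weight 1/216
  … 71 more
Group by X:
  weight(X=1) = 1/18
  weight(X=2) = 1/12
  weight(X=3) = 1/9
Total weight = 1/18 + 1/12 + 1/9 = 1/4
P(X=1 | obs) = 1/18 / 1/4 = 2/9
P(X=2 | obs) = 1/12 / 1/4 = 1/3
P(X=3 | obs) = 1/9 / 1/4 = 4/9

P(X = 2 | obs) = 1/3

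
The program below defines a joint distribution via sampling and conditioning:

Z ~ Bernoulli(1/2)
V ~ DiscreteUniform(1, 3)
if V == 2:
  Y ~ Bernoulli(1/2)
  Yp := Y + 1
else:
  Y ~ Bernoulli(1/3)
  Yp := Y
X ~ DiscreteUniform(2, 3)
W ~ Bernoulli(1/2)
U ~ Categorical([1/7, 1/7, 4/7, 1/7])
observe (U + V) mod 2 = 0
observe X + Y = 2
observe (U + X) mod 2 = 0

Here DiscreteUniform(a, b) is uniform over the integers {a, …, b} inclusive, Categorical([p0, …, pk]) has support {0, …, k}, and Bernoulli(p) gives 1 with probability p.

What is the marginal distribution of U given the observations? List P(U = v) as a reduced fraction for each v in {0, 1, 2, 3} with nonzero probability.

P(U=0) = 1/5, P(U=2) = 4/5

Enumerate traces; 8 have nonzero weight after conditioning:
  (Z=0, V=2, Y=0, X=2, W=0, U=0) weight 1/336
  (Z=0, V=2, Y=0, X=2, W=0, U=2) weight 1/84
  (Z=0, V=2, Y=0, X=2, W=1, U=0) weight 1/336
  (Z=0, V=2, Y=0, X=2, W=1, U=2) weight 1/84
  (Z=1, V=2, Y=0, X=2, W=0, U=0) weight 1/336
  (Z=1, V=2, Y=0, X=2, W=0, U=2) weight 1/84
  (Z=1, V=2, Y=0, X=2, W=1, U=0) weight 1/336
  (Z=1, V=2, Y=0, X=2, W=1, U=2) weight 1/84
Group by U:
  weight(U=0) = 1/84
  weight(U=2) = 1/21
Total weight = 1/84 + 1/21 = 5/84
P(U=0 | obs) = 1/84 / 5/84 = 1/5
P(U=2 | obs) = 1/21 / 5/84 = 4/5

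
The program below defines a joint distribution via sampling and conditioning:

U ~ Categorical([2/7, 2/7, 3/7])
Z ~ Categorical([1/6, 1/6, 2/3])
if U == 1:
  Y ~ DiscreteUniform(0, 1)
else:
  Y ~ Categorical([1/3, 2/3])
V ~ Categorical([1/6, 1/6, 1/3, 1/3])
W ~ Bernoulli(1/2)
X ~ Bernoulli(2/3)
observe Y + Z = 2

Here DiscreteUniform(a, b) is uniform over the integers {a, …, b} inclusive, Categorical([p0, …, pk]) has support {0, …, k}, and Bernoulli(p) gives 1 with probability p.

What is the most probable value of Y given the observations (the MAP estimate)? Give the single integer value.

argmax_v P(Y = v | obs) = 0

Enumerate traces; 96 have nonzero weight after conditioning:
  (U=0, Z=1, Y=1, V=0, W=0, X=0) weight 1/1134
  (U=0, Z=1, Y=1, V=0, W=0, X=1) weight 1/567
  (U=0, Z=1, Y=1, V=0, W=1, X=0) weight 1/1134
  (U=0, Z=1, Y=1, V=0, W=1, X=1) weight 1/567
  (U=0, Z=1, Y=1, V=1, W=0, X=0) weight 1/1134
  (U=0, Z=1, Y=1, V=1, W=0, X=1) weight 1/567
  (U=0, Z=1, Y=1, V=1, W=1, X=0) weight 1/1134
  (U=0, Z=1, Y=1, V=1, W=1, X=1) weight 1/567
  (U=0, Z=2, Y=0, V=0, W=0, X=0) weight 1/567
  … 87 more
Group by Y:
  weight(Y=0) = 16/63
  weight(Y=1) = 13/126
Total weight = 16/63 + 13/126 = 5/14
P(Y=0 | obs) = 16/63 / 5/14 = 32/45
P(Y=1 | obs) = 13/126 / 5/14 = 13/45
argmax = 0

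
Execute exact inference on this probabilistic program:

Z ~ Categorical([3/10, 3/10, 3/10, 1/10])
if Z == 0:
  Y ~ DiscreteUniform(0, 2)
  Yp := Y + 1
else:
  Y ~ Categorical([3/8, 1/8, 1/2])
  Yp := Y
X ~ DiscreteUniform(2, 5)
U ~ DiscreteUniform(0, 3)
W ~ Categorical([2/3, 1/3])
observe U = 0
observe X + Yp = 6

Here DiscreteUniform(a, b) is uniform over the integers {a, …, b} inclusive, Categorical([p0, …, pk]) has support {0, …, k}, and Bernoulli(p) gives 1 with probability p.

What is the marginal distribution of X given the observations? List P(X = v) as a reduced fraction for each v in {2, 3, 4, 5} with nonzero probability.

Enumerate traces; 18 have nonzero weight after conditioning:
  (Z=0, Y=0, X=5, U=0, W=0) weight 1/240
  (Z=0, Y=0, X=5, U=0, W=1) weight 1/480
  (Z=0, Y=1, X=4, U=0, W=0) weight 1/240
  (Z=0, Y=1, X=4, U=0, W=1) weight 1/480
  (Z=0, Y=2, X=3, U=0, W=0) weight 1/240
  (Z=0, Y=2, X=3, U=0, W=1) weight 1/480
  (Z=1, Y=1, X=5, U=0, W=0) weight 1/640
  (Z=1, Y=1, X=5, U=0, W=1) weight 1/1280
  … 10 more
Group by X:
  weight(X=3) = 1/160
  weight(X=4) = 9/320
  weight(X=5) = 3/256
Total weight = 1/160 + 9/320 + 3/256 = 59/1280
P(X=3 | obs) = 1/160 / 59/1280 = 8/59
P(X=4 | obs) = 9/320 / 59/1280 = 36/59
P(X=5 | obs) = 3/256 / 59/1280 = 15/59

P(X=3) = 8/59, P(X=4) = 36/59, P(X=5) = 15/59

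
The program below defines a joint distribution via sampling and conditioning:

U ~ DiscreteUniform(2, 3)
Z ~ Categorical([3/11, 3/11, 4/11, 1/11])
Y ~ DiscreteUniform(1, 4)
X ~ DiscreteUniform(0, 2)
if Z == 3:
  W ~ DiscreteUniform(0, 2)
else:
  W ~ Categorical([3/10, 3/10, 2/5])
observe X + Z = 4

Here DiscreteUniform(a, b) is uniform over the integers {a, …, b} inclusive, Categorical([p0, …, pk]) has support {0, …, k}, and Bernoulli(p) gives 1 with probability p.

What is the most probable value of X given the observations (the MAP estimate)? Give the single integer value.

Enumerate traces; 48 have nonzero weight after conditioning:
  (U=2, Z=2, Y=1, X=2, W=0) weight 1/220
  (U=2, Z=2, Y=1, X=2, W=1) weight 1/220
  (U=2, Z=2, Y=1, X=2, W=2) weight 1/165
  (U=2, Z=2, Y=2, X=2, W=0) weight 1/220
  (U=2, Z=2, Y=2, X=2, W=1) weight 1/220
  (U=2, Z=2, Y=2, X=2, W=2) weight 1/165
  (U=2, Z=2, Y=3, X=2, W=0) weight 1/220
  (U=2, Z=2, Y=3, X=2, W=1) weight 1/220
  (U=2, Z=3, Y=1, X=1, W=0) weight 1/792
  … 39 more
Group by X:
  weight(X=1) = 1/33
  weight(X=2) = 4/33
Total weight = 1/33 + 4/33 = 5/33
P(X=1 | obs) = 1/33 / 5/33 = 1/5
P(X=2 | obs) = 4/33 / 5/33 = 4/5
argmax = 2

argmax_v P(X = v | obs) = 2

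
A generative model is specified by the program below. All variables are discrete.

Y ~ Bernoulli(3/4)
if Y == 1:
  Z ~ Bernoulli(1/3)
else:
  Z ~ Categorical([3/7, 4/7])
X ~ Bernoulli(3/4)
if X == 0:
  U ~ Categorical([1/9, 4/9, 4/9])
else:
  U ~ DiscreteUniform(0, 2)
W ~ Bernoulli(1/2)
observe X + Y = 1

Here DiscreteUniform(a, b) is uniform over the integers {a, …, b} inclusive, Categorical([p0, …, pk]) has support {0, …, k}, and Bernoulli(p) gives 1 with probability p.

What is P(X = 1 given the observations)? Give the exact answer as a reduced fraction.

P(X = 1 | obs) = 1/2

Enumerate traces; 24 have nonzero weight after conditioning:
  (Y=0, Z=0, X=1, U=0, W=0) weight 3/224
  (Y=0, Z=0, X=1, U=0, W=1) weight 3/224
  (Y=0, Z=0, X=1, U=1, W=0) weight 3/224
  (Y=0, Z=0, X=1, U=1, W=1) weight 3/224
  (Y=0, Z=0, X=1, U=2, W=0) weight 3/224
  (Y=0, Z=0, X=1, U=2, W=1) weight 3/224
  (Y=0, Z=1, X=1, U=0, W=0) weight 1/56
  (Y=0, Z=1, X=1, U=0, W=1) weight 1/56
  (Y=1, Z=0, X=0, U=0, W=0) weight 1/144
  … 15 more
Group by X:
  weight(X=0) = 3/16
  weight(X=1) = 3/16
Total weight = 3/16 + 3/16 = 3/8
P(X=0 | obs) = 3/16 / 3/8 = 1/2
P(X=1 | obs) = 3/16 / 3/8 = 1/2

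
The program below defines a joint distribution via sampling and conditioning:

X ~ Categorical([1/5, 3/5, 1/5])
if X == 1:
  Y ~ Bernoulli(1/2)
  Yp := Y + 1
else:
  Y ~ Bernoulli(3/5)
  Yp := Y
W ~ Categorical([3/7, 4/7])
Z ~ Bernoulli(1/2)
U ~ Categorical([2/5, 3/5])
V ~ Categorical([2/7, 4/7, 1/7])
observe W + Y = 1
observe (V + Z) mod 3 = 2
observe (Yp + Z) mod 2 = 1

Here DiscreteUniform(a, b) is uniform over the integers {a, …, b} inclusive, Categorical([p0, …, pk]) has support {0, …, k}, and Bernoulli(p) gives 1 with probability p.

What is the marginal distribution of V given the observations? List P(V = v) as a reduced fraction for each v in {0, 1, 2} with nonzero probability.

P(V=1) = 77/101, P(V=2) = 24/101

Enumerate traces; 12 have nonzero weight after conditioning:
  (X=0, Y=0, W=1, Z=1, U=0, V=1) weight 32/6125
  (X=0, Y=0, W=1, Z=1, U=1, V=1) weight 48/6125
  (X=0, Y=1, W=0, Z=0, U=0, V=2) weight 9/6125
  (X=0, Y=1, W=0, Z=0, U=1, V=2) weight 27/12250
  (X=1, Y=0, W=1, Z=0, U=0, V=2) weight 6/1225
  (X=1, Y=0, W=1, Z=0, U=1, V=2) weight 9/1225
  (X=1, Y=1, W=0, Z=1, U=0, V=1) weight 18/1225
  (X=1, Y=1, W=0, Z=1, U=1, V=1) weight 27/1225
  … 4 more
Group by V:
  weight(V=1) = 11/175
  weight(V=2) = 24/1225
Total weight = 11/175 + 24/1225 = 101/1225
P(V=1 | obs) = 11/175 / 101/1225 = 77/101
P(V=2 | obs) = 24/1225 / 101/1225 = 24/101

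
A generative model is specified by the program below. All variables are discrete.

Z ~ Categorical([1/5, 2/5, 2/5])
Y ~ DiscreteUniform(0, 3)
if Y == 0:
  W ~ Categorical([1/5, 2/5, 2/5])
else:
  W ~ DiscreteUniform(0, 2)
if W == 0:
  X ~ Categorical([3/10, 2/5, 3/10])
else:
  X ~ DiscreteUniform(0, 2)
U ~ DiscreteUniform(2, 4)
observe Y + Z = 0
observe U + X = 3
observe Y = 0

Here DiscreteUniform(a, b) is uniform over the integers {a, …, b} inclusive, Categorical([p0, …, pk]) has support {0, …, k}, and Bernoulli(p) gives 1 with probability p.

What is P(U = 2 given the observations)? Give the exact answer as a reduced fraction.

Enumerate traces; 6 have nonzero weight after conditioning:
  (Z=0, Y=0, W=0, X=0, U=3) weight 1/1000
  (Z=0, Y=0, W=0, X=1, U=2) weight 1/750
  (Z=0, Y=0, W=1, X=0, U=3) weight 1/450
  (Z=0, Y=0, W=1, X=1, U=2) weight 1/450
  (Z=0, Y=0, W=2, X=0, U=3) weight 1/450
  (Z=0, Y=0, W=2, X=1, U=2) weight 1/450
Group by U:
  weight(U=2) = 13/2250
  weight(U=3) = 49/9000
Total weight = 13/2250 + 49/9000 = 101/9000
P(U=2 | obs) = 13/2250 / 101/9000 = 52/101
P(U=3 | obs) = 49/9000 / 101/9000 = 49/101

P(U = 2 | obs) = 52/101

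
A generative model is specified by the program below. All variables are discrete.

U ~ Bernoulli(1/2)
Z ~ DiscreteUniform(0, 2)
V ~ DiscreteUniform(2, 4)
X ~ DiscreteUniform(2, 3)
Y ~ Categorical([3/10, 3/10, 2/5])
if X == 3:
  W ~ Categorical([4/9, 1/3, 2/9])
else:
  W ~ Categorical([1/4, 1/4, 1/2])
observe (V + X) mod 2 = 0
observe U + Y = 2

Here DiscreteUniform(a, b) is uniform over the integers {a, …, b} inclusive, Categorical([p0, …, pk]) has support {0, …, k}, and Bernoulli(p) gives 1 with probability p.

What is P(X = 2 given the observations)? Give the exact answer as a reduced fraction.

P(X = 2 | obs) = 2/3

Enumerate traces; 54 have nonzero weight after conditioning:
  (U=0, Z=0, V=2, X=2, Y=2, W=0) weight 1/360
  (U=0, Z=0, V=2, X=2, Y=2, W=1) weight 1/360
  (U=0, Z=0, V=2, X=2, Y=2, W=2) weight 1/180
  (U=0, Z=0, V=3, X=3, Y=2, W=0) weight 2/405
  (U=0, Z=0, V=3, X=3, Y=2, W=1) weight 1/270
  (U=0, Z=0, V=3, X=3, Y=2, W=2) weight 1/405
  (U=0, Z=0, V=4, X=2, Y=2, W=0) weight 1/360
  (U=0, Z=0, V=4, X=2, Y=2, W=1) weight 1/360
  … 46 more
Group by X:
  weight(X=2) = 7/60
  weight(X=3) = 7/120
Total weight = 7/60 + 7/120 = 7/40
P(X=2 | obs) = 7/60 / 7/40 = 2/3
P(X=3 | obs) = 7/120 / 7/40 = 1/3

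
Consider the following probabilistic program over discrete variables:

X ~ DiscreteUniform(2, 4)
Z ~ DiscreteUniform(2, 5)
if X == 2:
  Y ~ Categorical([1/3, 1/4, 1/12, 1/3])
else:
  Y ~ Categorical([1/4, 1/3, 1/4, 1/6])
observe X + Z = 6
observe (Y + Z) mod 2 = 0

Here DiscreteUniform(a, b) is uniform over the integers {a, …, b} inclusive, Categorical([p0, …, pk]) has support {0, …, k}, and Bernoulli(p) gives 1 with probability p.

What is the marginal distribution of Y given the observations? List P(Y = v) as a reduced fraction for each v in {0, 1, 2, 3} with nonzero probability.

Enumerate traces; 6 have nonzero weight after conditioning:
  (X=2, Z=4, Y=0) weight 1/36
  (X=2, Z=4, Y=2) weight 1/144
  (X=3, Z=3, Y=1) weight 1/36
  (X=3, Z=3, Y=3) weight 1/72
  (X=4, Z=2, Y=0) weight 1/48
  (X=4, Z=2, Y=2) weight 1/48
Group by Y:
  weight(Y=0) = 7/144
  weight(Y=1) = 1/36
  weight(Y=2) = 1/36
  weight(Y=3) = 1/72
Total weight = 7/144 + 1/36 + 1/36 + 1/72 = 17/144
P(Y=0 | obs) = 7/144 / 17/144 = 7/17
P(Y=1 | obs) = 1/36 / 17/144 = 4/17
P(Y=2 | obs) = 1/36 / 17/144 = 4/17
P(Y=3 | obs) = 1/72 / 17/144 = 2/17

P(Y=0) = 7/17, P(Y=1) = 4/17, P(Y=2) = 4/17, P(Y=3) = 2/17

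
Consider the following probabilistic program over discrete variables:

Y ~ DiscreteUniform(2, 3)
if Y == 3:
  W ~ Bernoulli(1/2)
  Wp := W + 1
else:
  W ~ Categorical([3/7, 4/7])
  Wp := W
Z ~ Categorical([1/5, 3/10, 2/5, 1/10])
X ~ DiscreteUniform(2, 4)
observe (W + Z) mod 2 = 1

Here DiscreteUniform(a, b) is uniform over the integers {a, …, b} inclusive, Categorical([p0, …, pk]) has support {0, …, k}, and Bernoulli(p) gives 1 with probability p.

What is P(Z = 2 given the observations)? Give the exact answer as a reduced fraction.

Enumerate traces; 24 have nonzero weight after conditioning:
  (Y=2, W=0, Z=1, X=2) weight 3/140
  (Y=2, W=0, Z=1, X=3) weight 3/140
  (Y=2, W=0, Z=1, X=4) weight 3/140
  (Y=2, W=0, Z=3, X=2) weight 1/140
  (Y=2, W=0, Z=3, X=3) weight 1/140
  (Y=2, W=0, Z=3, X=4) weight 1/140
  (Y=2, W=1, Z=0, X=2) weight 2/105
  (Y=2, W=1, Z=0, X=3) weight 2/105
  (Y=2, W=1, Z=2, X=2) weight 4/105
  … 15 more
Group by Z:
  weight(Z=0) = 3/28
  weight(Z=1) = 39/280
  weight(Z=2) = 3/14
  weight(Z=3) = 13/280
Total weight = 3/28 + 39/280 + 3/14 + 13/280 = 71/140
P(Z=0 | obs) = 3/28 / 71/140 = 15/71
P(Z=1 | obs) = 39/280 / 71/140 = 39/142
P(Z=2 | obs) = 3/14 / 71/140 = 30/71
P(Z=3 | obs) = 13/280 / 71/140 = 13/142

P(Z = 2 | obs) = 30/71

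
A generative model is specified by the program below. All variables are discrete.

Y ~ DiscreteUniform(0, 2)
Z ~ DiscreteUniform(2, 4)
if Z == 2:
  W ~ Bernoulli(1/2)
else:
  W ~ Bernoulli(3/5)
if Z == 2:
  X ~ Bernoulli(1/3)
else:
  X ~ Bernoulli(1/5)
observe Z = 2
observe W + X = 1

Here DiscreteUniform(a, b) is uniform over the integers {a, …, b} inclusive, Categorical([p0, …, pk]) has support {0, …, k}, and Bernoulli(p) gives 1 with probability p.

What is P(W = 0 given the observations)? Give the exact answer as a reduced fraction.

Enumerate traces; 6 have nonzero weight after conditioning:
  (Y=0, Z=2, W=0, X=1) weight 1/54
  (Y=0, Z=2, W=1, X=0) weight 1/27
  (Y=1, Z=2, W=0, X=1) weight 1/54
  (Y=1, Z=2, W=1, X=0) weight 1/27
  (Y=2, Z=2, W=0, X=1) weight 1/54
  (Y=2, Z=2, W=1, X=0) weight 1/27
Group by W:
  weight(W=0) = 1/18
  weight(W=1) = 1/9
Total weight = 1/18 + 1/9 = 1/6
P(W=0 | obs) = 1/18 / 1/6 = 1/3
P(W=1 | obs) = 1/9 / 1/6 = 2/3

P(W = 0 | obs) = 1/3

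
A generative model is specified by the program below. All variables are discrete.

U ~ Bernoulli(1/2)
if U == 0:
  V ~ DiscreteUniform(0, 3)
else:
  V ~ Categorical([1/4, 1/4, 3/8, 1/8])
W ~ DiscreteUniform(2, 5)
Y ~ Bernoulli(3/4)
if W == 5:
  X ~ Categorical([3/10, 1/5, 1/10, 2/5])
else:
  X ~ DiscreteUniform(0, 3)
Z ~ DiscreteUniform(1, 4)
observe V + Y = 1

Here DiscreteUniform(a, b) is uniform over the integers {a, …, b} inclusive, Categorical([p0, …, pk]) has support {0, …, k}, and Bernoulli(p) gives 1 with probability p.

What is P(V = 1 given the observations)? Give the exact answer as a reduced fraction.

P(V = 1 | obs) = 1/4

Enumerate traces; 256 have nonzero weight after conditioning:
  (U=0, V=0, W=2, Y=1, X=0, Z=1) weight 3/2048
  (U=0, V=0, W=2, Y=1, X=0, Z=2) weight 3/2048
  (U=0, V=0, W=2, Y=1, X=0, Z=3) weight 3/2048
  (U=0, V=0, W=2, Y=1, X=0, Z=4) weight 3/2048
  (U=0, V=0, W=2, Y=1, X=1, Z=1) weight 3/2048
  (U=0, V=0, W=2, Y=1, X=1, Z=2) weight 3/2048
  (U=0, V=0, W=2, Y=1, X=1, Z=3) weight 3/2048
  (U=0, V=0, W=2, Y=1, X=1, Z=4) weight 3/2048
  (U=0, V=1, W=2, Y=0, X=0, Z=1) weight 1/2048
  … 247 more
Group by V:
  weight(V=0) = 3/16
  weight(V=1) = 1/16
Total weight = 3/16 + 1/16 = 1/4
P(V=0 | obs) = 3/16 / 1/4 = 3/4
P(V=1 | obs) = 1/16 / 1/4 = 1/4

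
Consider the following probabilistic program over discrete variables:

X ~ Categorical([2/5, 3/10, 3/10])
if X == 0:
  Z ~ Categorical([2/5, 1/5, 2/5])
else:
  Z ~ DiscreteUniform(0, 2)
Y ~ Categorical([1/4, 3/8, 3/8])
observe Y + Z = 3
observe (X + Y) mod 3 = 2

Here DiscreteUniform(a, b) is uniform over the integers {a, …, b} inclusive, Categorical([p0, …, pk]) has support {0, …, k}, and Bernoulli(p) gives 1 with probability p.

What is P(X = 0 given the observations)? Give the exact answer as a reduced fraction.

P(X = 0 | obs) = 4/9

Enumerate traces; 2 have nonzero weight after conditioning:
  (X=0, Z=1, Y=2) weight 3/100
  (X=1, Z=2, Y=1) weight 3/80
Group by X:
  weight(X=0) = 3/100
  weight(X=1) = 3/80
Total weight = 3/100 + 3/80 = 27/400
P(X=0 | obs) = 3/100 / 27/400 = 4/9
P(X=1 | obs) = 3/80 / 27/400 = 5/9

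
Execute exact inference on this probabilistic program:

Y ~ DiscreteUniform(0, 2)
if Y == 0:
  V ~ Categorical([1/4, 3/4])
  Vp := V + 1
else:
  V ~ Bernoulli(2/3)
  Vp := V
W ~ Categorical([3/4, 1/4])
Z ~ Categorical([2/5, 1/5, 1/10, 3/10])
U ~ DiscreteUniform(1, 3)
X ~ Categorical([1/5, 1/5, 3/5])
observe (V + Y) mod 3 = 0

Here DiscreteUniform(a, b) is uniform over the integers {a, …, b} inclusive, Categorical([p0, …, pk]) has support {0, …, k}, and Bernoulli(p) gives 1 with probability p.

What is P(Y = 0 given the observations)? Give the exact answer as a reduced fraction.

Enumerate traces; 144 have nonzero weight after conditioning:
  (Y=0, V=0, W=0, Z=0, U=1, X=0) weight 1/600
  (Y=0, V=0, W=0, Z=0, U=1, X=1) weight 1/600
  (Y=0, V=0, W=0, Z=0, U=1, X=2) weight 1/200
  (Y=0, V=0, W=0, Z=0, U=2, X=0) weight 1/600
  (Y=0, V=0, W=0, Z=0, U=2, X=1) weight 1/600
  (Y=0, V=0, W=0, Z=0, U=2, X=2) weight 1/200
  (Y=0, V=0, W=0, Z=0, U=3, X=0) weight 1/600
  (Y=0, V=0, W=0, Z=0, U=3, X=1) weight 1/600
  (Y=2, V=1, W=0, Z=0, U=1, X=0) weight 1/225
  … 135 more
Group by Y:
  weight(Y=0) = 1/12
  weight(Y=2) = 2/9
Total weight = 1/12 + 2/9 = 11/36
P(Y=0 | obs) = 1/12 / 11/36 = 3/11
P(Y=2 | obs) = 2/9 / 11/36 = 8/11

P(Y = 0 | obs) = 3/11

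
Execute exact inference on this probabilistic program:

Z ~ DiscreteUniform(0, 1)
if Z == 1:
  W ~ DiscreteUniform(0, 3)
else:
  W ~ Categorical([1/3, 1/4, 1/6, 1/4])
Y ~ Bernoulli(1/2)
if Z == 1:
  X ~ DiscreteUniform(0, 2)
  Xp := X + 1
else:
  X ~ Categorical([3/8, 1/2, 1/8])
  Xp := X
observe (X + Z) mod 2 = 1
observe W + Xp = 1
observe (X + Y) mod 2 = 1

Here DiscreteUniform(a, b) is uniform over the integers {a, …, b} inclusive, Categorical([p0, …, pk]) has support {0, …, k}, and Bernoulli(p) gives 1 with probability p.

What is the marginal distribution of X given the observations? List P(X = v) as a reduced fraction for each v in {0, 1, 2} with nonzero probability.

P(X=0) = 1/3, P(X=1) = 2/3

Enumerate traces; 2 have nonzero weight after conditioning:
  (Z=0, W=0, Y=0, X=1) weight 1/24
  (Z=1, W=0, Y=1, X=0) weight 1/48
Group by X:
  weight(X=0) = 1/48
  weight(X=1) = 1/24
Total weight = 1/48 + 1/24 = 1/16
P(X=0 | obs) = 1/48 / 1/16 = 1/3
P(X=1 | obs) = 1/24 / 1/16 = 2/3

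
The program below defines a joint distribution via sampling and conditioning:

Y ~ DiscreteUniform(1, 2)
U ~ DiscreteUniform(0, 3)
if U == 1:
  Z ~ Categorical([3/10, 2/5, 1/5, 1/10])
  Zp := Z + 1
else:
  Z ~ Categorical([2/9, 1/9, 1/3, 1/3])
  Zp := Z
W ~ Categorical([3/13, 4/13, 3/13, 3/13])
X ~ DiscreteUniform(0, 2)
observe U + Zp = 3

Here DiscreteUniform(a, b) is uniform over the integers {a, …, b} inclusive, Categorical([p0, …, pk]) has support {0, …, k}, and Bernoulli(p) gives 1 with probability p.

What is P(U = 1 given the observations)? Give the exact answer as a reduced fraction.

Enumerate traces; 96 have nonzero weight after conditioning:
  (Y=1, U=0, Z=3, W=0, X=0) weight 1/312
  (Y=1, U=0, Z=3, W=0, X=1) weight 1/312
  (Y=1, U=0, Z=3, W=0, X=2) weight 1/312
  (Y=1, U=0, Z=3, W=1, X=0) weight 1/234
  (Y=1, U=0, Z=3, W=1, X=1) weight 1/234
  (Y=1, U=0, Z=3, W=1, X=2) weight 1/234
  (Y=1, U=0, Z=3, W=2, X=0) weight 1/312
  (Y=1, U=0, Z=3, W=2, X=1) weight 1/312
  (Y=1, U=1, Z=1, W=0, X=0) weight 1/260
  (Y=1, U=2, Z=1, W=0, X=0) weight 1/936
  … 86 more
Group by U:
  weight(U=0) = 1/12
  weight(U=1) = 1/10
  weight(U=2) = 1/36
  weight(U=3) = 1/18
Total weight = 1/12 + 1/10 + 1/36 + 1/18 = 4/15
P(U=0 | obs) = 1/12 / 4/15 = 5/16
P(U=1 | obs) = 1/10 / 4/15 = 3/8
P(U=2 | obs) = 1/36 / 4/15 = 5/48
P(U=3 | obs) = 1/18 / 4/15 = 5/24

P(U = 1 | obs) = 3/8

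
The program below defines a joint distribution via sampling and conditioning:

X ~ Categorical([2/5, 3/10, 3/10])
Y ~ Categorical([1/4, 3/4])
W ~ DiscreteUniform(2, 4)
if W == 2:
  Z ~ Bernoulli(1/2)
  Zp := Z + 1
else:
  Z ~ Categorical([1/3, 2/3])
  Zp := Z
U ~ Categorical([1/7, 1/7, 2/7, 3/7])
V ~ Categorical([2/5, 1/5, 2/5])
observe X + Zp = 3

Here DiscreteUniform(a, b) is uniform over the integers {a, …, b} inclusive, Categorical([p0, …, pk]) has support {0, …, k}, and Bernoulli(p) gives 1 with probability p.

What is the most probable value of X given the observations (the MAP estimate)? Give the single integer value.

argmax_v P(X = v | obs) = 2

Enumerate traces; 96 have nonzero weight after conditioning:
  (X=1, Y=0, W=2, Z=1, U=0, V=0) weight 1/1400
  (X=1, Y=0, W=2, Z=1, U=0, V=1) weight 1/2800
  (X=1, Y=0, W=2, Z=1, U=0, V=2) weight 1/1400
  (X=1, Y=0, W=2, Z=1, U=1, V=0) weight 1/1400
  (X=1, Y=0, W=2, Z=1, U=1, V=1) weight 1/2800
  (X=1, Y=0, W=2, Z=1, U=1, V=2) weight 1/1400
  (X=1, Y=0, W=2, Z=1, U=2, V=0) weight 1/700
  (X=1, Y=0, W=2, Z=1, U=2, V=1) weight 1/1400
  (X=2, Y=0, W=2, Z=0, U=0, V=0) weight 1/1400
  … 87 more
Group by X:
  weight(X=1) = 1/20
  weight(X=2) = 11/60
Total weight = 1/20 + 11/60 = 7/30
P(X=1 | obs) = 1/20 / 7/30 = 3/14
P(X=2 | obs) = 11/60 / 7/30 = 11/14
argmax = 2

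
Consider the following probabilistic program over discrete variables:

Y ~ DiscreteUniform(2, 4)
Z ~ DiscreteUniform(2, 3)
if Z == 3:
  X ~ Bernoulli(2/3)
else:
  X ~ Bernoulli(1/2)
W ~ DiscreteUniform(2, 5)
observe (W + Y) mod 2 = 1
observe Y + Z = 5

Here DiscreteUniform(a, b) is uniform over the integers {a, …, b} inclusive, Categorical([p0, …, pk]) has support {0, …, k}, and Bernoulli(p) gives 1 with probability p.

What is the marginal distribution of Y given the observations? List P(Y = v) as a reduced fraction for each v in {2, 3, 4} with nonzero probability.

Enumerate traces; 8 have nonzero weight after conditioning:
  (Y=2, Z=3, X=0, W=3) weight 1/72
  (Y=2, Z=3, X=0, W=5) weight 1/72
  (Y=2, Z=3, X=1, W=3) weight 1/36
  (Y=2, Z=3, X=1, W=5) weight 1/36
  (Y=3, Z=2, X=0, W=2) weight 1/48
  (Y=3, Z=2, X=0, W=4) weight 1/48
  (Y=3, Z=2, X=1, W=2) weight 1/48
  (Y=3, Z=2, X=1, W=4) weight 1/48
Group by Y:
  weight(Y=2) = 1/12
  weight(Y=3) = 1/12
Total weight = 1/12 + 1/12 = 1/6
P(Y=2 | obs) = 1/12 / 1/6 = 1/2
P(Y=3 | obs) = 1/12 / 1/6 = 1/2

P(Y=2) = 1/2, P(Y=3) = 1/2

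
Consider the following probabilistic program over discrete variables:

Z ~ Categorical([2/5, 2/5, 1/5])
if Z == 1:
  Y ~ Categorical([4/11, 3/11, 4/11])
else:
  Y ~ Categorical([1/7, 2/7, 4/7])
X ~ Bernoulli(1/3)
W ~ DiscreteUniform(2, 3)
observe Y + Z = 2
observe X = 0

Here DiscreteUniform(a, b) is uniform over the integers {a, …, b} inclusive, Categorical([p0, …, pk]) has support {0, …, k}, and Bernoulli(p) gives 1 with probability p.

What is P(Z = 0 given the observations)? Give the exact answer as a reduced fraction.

Enumerate traces; 6 have nonzero weight after conditioning:
  (Z=0, Y=2, X=0, W=2) weight 8/105
  (Z=0, Y=2, X=0, W=3) weight 8/105
  (Z=1, Y=1, X=0, W=2) weight 2/55
  (Z=1, Y=1, X=0, W=3) weight 2/55
  (Z=2, Y=0, X=0, W=2) weight 1/105
  (Z=2, Y=0, X=0, W=3) weight 1/105
Group by Z:
  weight(Z=0) = 16/105
  weight(Z=1) = 4/55
  weight(Z=2) = 2/105
Total weight = 16/105 + 4/55 + 2/105 = 94/385
P(Z=0 | obs) = 16/105 / 94/385 = 88/141
P(Z=1 | obs) = 4/55 / 94/385 = 14/47
P(Z=2 | obs) = 2/105 / 94/385 = 11/141

P(Z = 0 | obs) = 88/141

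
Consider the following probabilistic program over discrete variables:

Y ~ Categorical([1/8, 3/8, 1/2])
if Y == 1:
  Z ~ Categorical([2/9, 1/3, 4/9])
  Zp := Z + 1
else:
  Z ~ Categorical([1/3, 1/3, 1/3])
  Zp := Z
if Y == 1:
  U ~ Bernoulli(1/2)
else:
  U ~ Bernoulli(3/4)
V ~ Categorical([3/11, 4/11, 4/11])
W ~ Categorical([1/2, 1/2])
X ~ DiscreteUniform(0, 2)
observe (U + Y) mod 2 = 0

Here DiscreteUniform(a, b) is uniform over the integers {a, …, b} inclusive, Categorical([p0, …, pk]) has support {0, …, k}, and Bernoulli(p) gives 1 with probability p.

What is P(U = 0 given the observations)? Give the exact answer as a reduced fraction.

P(U = 0 | obs) = 5/11

Enumerate traces; 162 have nonzero weight after conditioning:
  (Y=0, Z=0, U=0, V=0, W=0, X=0) weight 1/2112
  (Y=0, Z=0, U=0, V=0, W=0, X=1) weight 1/2112
  (Y=0, Z=0, U=0, V=0, W=0, X=2) weight 1/2112
  (Y=0, Z=0, U=0, V=0, W=1, X=0) weight 1/2112
  (Y=0, Z=0, U=0, V=0, W=1, X=1) weight 1/2112
  (Y=0, Z=0, U=0, V=0, W=1, X=2) weight 1/2112
  (Y=0, Z=0, U=0, V=1, W=0, X=0) weight 1/1584
  (Y=0, Z=0, U=0, V=1, W=0, X=1) weight 1/1584
  (Y=1, Z=0, U=1, V=0, W=0, X=0) weight 1/528
  … 153 more
Group by U:
  weight(U=0) = 5/32
  weight(U=1) = 3/16
Total weight = 5/32 + 3/16 = 11/32
P(U=0 | obs) = 5/32 / 11/32 = 5/11
P(U=1 | obs) = 3/16 / 11/32 = 6/11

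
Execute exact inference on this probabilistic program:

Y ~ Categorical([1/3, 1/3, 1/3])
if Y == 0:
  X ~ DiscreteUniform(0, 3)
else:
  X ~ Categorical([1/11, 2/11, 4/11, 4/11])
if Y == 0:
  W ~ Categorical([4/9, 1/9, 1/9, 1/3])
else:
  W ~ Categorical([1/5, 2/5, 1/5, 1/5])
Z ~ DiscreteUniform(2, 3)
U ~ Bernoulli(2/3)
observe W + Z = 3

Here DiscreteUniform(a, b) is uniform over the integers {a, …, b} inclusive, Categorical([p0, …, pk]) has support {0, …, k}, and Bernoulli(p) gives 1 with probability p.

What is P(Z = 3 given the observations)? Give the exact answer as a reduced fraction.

P(Z = 3 | obs) = 38/79

Enumerate traces; 48 have nonzero weight after conditioning:
  (Y=0, X=0, W=0, Z=3, U=0) weight 1/162
  (Y=0, X=0, W=0, Z=3, U=1) weight 1/81
  (Y=0, X=0, W=1, Z=2, U=0) weight 1/648
  (Y=0, X=0, W=1, Z=2, U=1) weight 1/324
  (Y=0, X=1, W=0, Z=3, U=0) weight 1/162
  (Y=0, X=1, W=0, Z=3, U=1) weight 1/81
  (Y=0, X=1, W=1, Z=2, U=0) weight 1/648
  (Y=0, X=1, W=1, Z=2, U=1) weight 1/324
  … 40 more
Group by Z:
  weight(Z=2) = 41/270
  weight(Z=3) = 19/135
Total weight = 41/270 + 19/135 = 79/270
P(Z=2 | obs) = 41/270 / 79/270 = 41/79
P(Z=3 | obs) = 19/135 / 79/270 = 38/79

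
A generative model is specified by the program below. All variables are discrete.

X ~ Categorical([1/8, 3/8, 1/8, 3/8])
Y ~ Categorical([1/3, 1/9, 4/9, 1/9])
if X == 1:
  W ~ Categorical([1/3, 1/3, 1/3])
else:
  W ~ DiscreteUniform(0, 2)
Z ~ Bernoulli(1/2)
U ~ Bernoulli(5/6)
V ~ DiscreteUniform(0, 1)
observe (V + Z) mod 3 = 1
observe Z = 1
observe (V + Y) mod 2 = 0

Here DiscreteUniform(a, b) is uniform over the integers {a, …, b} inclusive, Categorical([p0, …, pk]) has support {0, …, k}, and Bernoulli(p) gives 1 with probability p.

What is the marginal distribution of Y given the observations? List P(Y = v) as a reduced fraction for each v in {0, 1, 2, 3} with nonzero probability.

P(Y=0) = 3/7, P(Y=2) = 4/7

Enumerate traces; 48 have nonzero weight after conditioning:
  (X=0, Y=0, W=0, Z=1, U=0, V=0) weight 1/1728
  (X=0, Y=0, W=0, Z=1, U=1, V=0) weight 5/1728
  (X=0, Y=0, W=1, Z=1, U=0, V=0) weight 1/1728
  (X=0, Y=0, W=1, Z=1, U=1, V=0) weight 5/1728
  (X=0, Y=0, W=2, Z=1, U=0, V=0) weight 1/1728
  (X=0, Y=0, W=2, Z=1, U=1, V=0) weight 5/1728
  (X=0, Y=2, W=0, Z=1, U=0, V=0) weight 1/1296
  (X=0, Y=2, W=0, Z=1, U=1, V=0) weight 5/1296
  … 40 more
Group by Y:
  weight(Y=0) = 1/12
  weight(Y=2) = 1/9
Total weight = 1/12 + 1/9 = 7/36
P(Y=0 | obs) = 1/12 / 7/36 = 3/7
P(Y=2 | obs) = 1/9 / 7/36 = 4/7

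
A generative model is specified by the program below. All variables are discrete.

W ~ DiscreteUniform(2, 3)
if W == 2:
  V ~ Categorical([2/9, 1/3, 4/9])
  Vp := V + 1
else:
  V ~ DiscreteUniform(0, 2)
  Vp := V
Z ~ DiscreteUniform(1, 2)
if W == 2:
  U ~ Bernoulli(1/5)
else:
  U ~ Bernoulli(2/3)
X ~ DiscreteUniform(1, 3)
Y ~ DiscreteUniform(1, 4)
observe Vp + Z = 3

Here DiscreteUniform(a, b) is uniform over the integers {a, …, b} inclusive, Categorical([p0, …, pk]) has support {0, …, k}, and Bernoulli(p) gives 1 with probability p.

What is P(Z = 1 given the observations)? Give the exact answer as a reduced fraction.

Enumerate traces; 96 have nonzero weight after conditioning:
  (W=2, V=0, Z=2, U=0, X=1, Y=1) weight 1/270
  (W=2, V=0, Z=2, U=0, X=1, Y=2) weight 1/270
  (W=2, V=0, Z=2, U=0, X=1, Y=3) weight 1/270
  (W=2, V=0, Z=2, U=0, X=1, Y=4) weight 1/270
  (W=2, V=0, Z=2, U=0, X=2, Y=1) weight 1/270
  (W=2, V=0, Z=2, U=0, X=2, Y=2) weight 1/270
  (W=2, V=0, Z=2, U=0, X=2, Y=3) weight 1/270
  (W=2, V=0, Z=2, U=0, X=2, Y=4) weight 1/270
  (W=2, V=1, Z=1, U=0, X=1, Y=1) weight 1/180
  … 87 more
Group by Z:
  weight(Z=1) = 1/6
  weight(Z=2) = 5/36
Total weight = 1/6 + 5/36 = 11/36
P(Z=1 | obs) = 1/6 / 11/36 = 6/11
P(Z=2 | obs) = 5/36 / 11/36 = 5/11

P(Z = 1 | obs) = 6/11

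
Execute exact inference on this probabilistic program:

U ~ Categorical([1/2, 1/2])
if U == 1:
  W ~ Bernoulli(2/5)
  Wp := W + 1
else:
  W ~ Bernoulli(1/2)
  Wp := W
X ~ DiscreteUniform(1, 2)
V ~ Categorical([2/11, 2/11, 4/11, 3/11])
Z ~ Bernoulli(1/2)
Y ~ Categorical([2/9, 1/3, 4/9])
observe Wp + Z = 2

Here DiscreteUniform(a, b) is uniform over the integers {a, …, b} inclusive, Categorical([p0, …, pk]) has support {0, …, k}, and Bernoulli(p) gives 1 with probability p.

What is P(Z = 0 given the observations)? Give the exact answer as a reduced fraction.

P(Z = 0 | obs) = 4/15

Enumerate traces; 72 have nonzero weight after conditioning:
  (U=0, W=1, X=1, V=0, Z=1, Y=0) weight 1/396
  (U=0, W=1, X=1, V=0, Z=1, Y=1) weight 1/264
  (U=0, W=1, X=1, V=0, Z=1, Y=2) weight 1/198
  (U=0, W=1, X=1, V=1, Z=1, Y=0) weight 1/396
  (U=0, W=1, X=1, V=1, Z=1, Y=1) weight 1/264
  (U=0, W=1, X=1, V=1, Z=1, Y=2) weight 1/198
  (U=0, W=1, X=1, V=2, Z=1, Y=0) weight 1/198
  (U=0, W=1, X=1, V=2, Z=1, Y=1) weight 1/132
  (U=1, W=1, X=1, V=0, Z=0, Y=0) weight 1/495
  … 63 more
Group by Z:
  weight(Z=0) = 1/10
  weight(Z=1) = 11/40
Total weight = 1/10 + 11/40 = 3/8
P(Z=0 | obs) = 1/10 / 3/8 = 4/15
P(Z=1 | obs) = 11/40 / 3/8 = 11/15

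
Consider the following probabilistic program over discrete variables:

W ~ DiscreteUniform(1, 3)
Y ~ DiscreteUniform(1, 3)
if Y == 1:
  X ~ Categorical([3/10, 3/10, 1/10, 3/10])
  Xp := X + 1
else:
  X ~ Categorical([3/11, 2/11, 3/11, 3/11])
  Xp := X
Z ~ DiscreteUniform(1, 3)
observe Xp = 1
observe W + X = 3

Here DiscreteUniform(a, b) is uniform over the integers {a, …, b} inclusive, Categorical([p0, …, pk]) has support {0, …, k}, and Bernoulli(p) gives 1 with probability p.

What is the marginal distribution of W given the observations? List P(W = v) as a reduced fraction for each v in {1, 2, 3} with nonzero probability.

Enumerate traces; 9 have nonzero weight after conditioning:
  (W=2, Y=2, X=1, Z=1) weight 2/297
  (W=2, Y=2, X=1, Z=2) weight 2/297
  (W=2, Y=2, X=1, Z=3) weight 2/297
  (W=2, Y=3, X=1, Z=1) weight 2/297
  (W=2, Y=3, X=1, Z=2) weight 2/297
  (W=2, Y=3, X=1, Z=3) weight 2/297
  (W=3, Y=1, X=0, Z=1) weight 1/90
  (W=3, Y=1, X=0, Z=2) weight 1/90
  … 1 more
Group by W:
  weight(W=2) = 4/99
  weight(W=3) = 1/30
Total weight = 4/99 + 1/30 = 73/990
P(W=2 | obs) = 4/99 / 73/990 = 40/73
P(W=3 | obs) = 1/30 / 73/990 = 33/73

P(W=2) = 40/73, P(W=3) = 33/73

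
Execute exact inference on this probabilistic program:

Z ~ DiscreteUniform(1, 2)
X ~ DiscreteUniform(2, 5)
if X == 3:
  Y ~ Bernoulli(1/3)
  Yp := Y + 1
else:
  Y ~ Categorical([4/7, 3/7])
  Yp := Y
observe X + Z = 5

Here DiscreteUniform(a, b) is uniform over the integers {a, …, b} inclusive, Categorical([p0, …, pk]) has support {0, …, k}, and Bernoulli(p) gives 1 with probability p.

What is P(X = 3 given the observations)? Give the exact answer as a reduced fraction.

P(X = 3 | obs) = 1/2

Enumerate traces; 4 have nonzero weight after conditioning:
  (Z=1, X=4, Y=0) weight 1/14
  (Z=1, X=4, Y=1) weight 3/56
  (Z=2, X=3, Y=0) weight 1/12
  (Z=2, X=3, Y=1) weight 1/24
Group by X:
  weight(X=3) = 1/8
  weight(X=4) = 1/8
Total weight = 1/8 + 1/8 = 1/4
P(X=3 | obs) = 1/8 / 1/4 = 1/2
P(X=4 | obs) = 1/8 / 1/4 = 1/2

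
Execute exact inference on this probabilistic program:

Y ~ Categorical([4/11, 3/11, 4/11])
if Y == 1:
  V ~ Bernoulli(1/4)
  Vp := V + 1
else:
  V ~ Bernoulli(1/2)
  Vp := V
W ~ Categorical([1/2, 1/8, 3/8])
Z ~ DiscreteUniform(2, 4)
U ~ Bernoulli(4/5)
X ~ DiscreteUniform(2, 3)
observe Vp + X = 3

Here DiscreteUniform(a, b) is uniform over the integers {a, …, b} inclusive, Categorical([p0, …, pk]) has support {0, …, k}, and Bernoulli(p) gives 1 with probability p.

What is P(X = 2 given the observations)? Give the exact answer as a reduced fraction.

P(X = 2 | obs) = 25/41

Enumerate traces; 90 have nonzero weight after conditioning:
  (Y=0, V=0, W=0, Z=2, U=0, X=3) weight 1/330
  (Y=0, V=0, W=0, Z=2, U=1, X=3) weight 2/165
  (Y=0, V=0, W=0, Z=3, U=0, X=3) weight 1/330
  (Y=0, V=0, W=0, Z=3, U=1, X=3) weight 2/165
  (Y=0, V=0, W=0, Z=4, U=0, X=3) weight 1/330
  (Y=0, V=0, W=0, Z=4, U=1, X=3) weight 2/165
  (Y=0, V=0, W=1, Z=2, U=0, X=3) weight 1/1320
  (Y=0, V=0, W=1, Z=2, U=1, X=3) weight 1/330
  (Y=0, V=1, W=0, Z=2, U=0, X=2) weight 1/330
  … 81 more
Group by X:
  weight(X=2) = 25/88
  weight(X=3) = 2/11
Total weight = 25/88 + 2/11 = 41/88
P(X=2 | obs) = 25/88 / 41/88 = 25/41
P(X=3 | obs) = 2/11 / 41/88 = 16/41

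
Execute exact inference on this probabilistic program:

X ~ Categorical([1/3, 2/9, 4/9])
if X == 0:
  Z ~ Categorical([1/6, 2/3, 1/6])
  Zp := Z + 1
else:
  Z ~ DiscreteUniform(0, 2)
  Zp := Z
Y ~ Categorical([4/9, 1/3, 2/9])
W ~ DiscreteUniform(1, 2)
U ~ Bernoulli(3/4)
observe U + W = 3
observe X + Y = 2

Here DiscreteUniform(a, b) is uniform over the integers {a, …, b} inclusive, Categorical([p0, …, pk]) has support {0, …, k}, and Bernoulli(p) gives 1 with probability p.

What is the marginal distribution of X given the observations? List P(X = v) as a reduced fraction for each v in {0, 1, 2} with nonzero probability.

Enumerate traces; 9 have nonzero weight after conditioning:
  (X=0, Z=0, Y=2, W=2, U=1) weight 1/216
  (X=0, Z=1, Y=2, W=2, U=1) weight 1/54
  (X=0, Z=2, Y=2, W=2, U=1) weight 1/216
  (X=1, Z=0, Y=1, W=2, U=1) weight 1/108
  (X=1, Z=1, Y=1, W=2, U=1) weight 1/108
  (X=1, Z=2, Y=1, W=2, U=1) weight 1/108
  (X=2, Z=0, Y=0, W=2, U=1) weight 2/81
  (X=2, Z=1, Y=0, W=2, U=1) weight 2/81
  … 1 more
Group by X:
  weight(X=0) = 1/36
  weight(X=1) = 1/36
  weight(X=2) = 2/27
Total weight = 1/36 + 1/36 + 2/27 = 7/54
P(X=0 | obs) = 1/36 / 7/54 = 3/14
P(X=1 | obs) = 1/36 / 7/54 = 3/14
P(X=2 | obs) = 2/27 / 7/54 = 4/7

P(X=0) = 3/14, P(X=1) = 3/14, P(X=2) = 4/7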